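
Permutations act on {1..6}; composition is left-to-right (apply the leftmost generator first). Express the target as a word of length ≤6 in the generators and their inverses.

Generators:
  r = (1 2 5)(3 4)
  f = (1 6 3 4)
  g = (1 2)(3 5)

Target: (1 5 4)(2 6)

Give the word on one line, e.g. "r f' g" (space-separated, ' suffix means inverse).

g' r' g f' r

  after g': (1 2)(3 5)
  after r': (2 5 4 3)
  after g: (1 2 3)(4 5)
  after f': (1 2 6)(3 4 5)
  after r: (1 5 4)(2 6)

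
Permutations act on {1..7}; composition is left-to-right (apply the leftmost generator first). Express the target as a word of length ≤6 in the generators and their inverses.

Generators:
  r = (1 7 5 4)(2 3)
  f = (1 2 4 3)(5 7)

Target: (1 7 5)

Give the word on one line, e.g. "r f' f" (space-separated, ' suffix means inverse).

r' r' r' f' f'

  after r': (1 4 5 7)(2 3)
  after r': (1 5)(4 7)
  after r': (1 7 5 4)(2 3)
  after f': (1 5 2 4 3)
  after f': (1 7 5)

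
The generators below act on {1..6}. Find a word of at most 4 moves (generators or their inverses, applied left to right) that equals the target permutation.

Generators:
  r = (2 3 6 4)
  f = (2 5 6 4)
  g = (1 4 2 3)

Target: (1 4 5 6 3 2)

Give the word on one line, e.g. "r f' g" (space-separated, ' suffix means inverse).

r f g

  after r: (2 3 6 4)
  after f: (2 3 4 5 6)
  after g: (1 4 5 6 3 2)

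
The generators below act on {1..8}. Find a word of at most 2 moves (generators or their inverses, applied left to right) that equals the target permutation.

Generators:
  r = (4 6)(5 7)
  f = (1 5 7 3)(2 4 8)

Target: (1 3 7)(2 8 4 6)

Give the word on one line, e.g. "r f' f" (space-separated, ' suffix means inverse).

r' f'

  after r': (4 6)(5 7)
  after f': (1 3 7)(2 8 4 6)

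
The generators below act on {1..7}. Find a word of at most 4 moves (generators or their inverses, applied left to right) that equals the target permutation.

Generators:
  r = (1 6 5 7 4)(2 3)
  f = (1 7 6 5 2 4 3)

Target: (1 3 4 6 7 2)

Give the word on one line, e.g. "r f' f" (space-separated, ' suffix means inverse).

  after r': (1 4 7 5 6)(2 3)
  after f: (1 3 4 6 7 2)

r' f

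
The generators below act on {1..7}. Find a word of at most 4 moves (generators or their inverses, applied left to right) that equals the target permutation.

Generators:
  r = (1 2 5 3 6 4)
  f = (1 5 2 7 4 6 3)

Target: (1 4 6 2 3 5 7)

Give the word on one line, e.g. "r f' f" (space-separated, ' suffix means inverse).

  after r': (1 4 6 3 5 2)
  after f: (1 6)(2 5 7 4 3)
  after r: (1 4 6 2 3 5 7)

r' f r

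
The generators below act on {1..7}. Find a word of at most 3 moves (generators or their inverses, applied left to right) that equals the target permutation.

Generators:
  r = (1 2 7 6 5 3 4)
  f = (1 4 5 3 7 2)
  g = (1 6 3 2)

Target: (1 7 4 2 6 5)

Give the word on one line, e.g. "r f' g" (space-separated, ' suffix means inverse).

f' r

  after f': (1 2 7 3 5 4)
  after r: (1 7 4 2 6 5)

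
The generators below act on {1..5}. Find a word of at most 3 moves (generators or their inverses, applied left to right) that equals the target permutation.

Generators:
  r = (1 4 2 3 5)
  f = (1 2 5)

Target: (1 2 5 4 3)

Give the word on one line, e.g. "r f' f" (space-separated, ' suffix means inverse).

  after r': (1 5 3 2 4)
  after r': (1 3 4 5 2)
  after r': (1 2 5 4 3)

r' r' r'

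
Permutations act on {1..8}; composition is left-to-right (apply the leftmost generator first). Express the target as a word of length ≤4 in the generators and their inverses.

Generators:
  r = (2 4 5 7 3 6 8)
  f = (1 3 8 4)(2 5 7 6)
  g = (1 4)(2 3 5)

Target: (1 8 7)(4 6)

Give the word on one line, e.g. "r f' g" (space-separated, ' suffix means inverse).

r f f g'

  after r: (2 4 5 7 3 6 8)
  after f: (1 3 2)(4 7 8 5 6)
  after f: (1 8 7 4 6)(2 3 5)
  after g': (1 8 7)(4 6)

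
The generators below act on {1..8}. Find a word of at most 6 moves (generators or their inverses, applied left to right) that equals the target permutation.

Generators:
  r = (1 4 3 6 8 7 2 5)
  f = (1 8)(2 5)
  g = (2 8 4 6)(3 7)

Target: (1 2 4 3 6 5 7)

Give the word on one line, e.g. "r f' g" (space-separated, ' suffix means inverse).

g' r' f' f' r'

  after g': (2 6 4 8)(3 7)
  after r': (1 5 2 3 8 7 4 6)
  after f': (1 2 3)(4 6 8 7)
  after f': (1 5 2 3 8 7 4 6)
  after r': (1 2 4 3 6 5 7)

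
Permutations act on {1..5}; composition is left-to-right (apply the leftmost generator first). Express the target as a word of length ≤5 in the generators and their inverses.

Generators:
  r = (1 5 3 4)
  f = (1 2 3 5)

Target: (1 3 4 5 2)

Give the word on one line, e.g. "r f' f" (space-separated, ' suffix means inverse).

r' r' r' f'

  after r': (1 4 3 5)
  after r': (1 3)(4 5)
  after r': (1 5 3 4)
  after f': (1 3 4 5 2)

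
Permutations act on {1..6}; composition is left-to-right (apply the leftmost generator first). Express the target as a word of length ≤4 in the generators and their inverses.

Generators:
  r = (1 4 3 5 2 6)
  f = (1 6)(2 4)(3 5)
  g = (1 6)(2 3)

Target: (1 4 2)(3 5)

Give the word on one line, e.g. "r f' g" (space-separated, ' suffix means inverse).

r g' f f

  after r: (1 4 3 5 2 6)
  after g': (1 4 2)(3 5)
  after f: (1 2 6)
  after f: (1 4 2)(3 5)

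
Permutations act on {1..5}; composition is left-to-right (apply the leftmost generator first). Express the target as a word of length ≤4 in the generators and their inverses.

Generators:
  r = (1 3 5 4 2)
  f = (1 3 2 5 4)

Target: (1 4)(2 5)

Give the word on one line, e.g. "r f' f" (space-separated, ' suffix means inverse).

f f r'

  after f: (1 3 2 5 4)
  after f: (1 2 4 3 5)
  after r': (1 4)(2 5)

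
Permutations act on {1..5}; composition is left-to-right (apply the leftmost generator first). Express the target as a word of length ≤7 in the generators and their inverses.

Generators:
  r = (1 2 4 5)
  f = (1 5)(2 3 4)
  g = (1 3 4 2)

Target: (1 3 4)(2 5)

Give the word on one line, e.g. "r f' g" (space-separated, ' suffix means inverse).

  after f: (1 5)(2 3 4)
  after r': (1 4)(2 3)
  after r': (1 2 3)(4 5)
  after g': (1 4 5 3 2)
  after f': (1 3 4)(2 5)

f r' r' g' f'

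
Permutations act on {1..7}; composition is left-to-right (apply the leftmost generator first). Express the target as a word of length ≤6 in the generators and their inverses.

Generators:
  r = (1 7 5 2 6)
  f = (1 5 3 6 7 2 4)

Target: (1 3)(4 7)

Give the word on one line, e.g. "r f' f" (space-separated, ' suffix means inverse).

r' f' r' r'

  after r': (1 6 2 5 7)
  after f': (1 3 5 6 7 4 2)
  after r': (1 3 7 4 5 2 6)
  after r': (1 3)(4 7)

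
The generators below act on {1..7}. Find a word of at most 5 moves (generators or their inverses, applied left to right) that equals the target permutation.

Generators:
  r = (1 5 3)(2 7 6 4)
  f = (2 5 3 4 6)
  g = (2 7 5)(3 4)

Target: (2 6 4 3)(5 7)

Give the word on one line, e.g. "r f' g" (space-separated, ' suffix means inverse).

  after f': (2 6 4 3 5)
  after g': (2 6 3 7)
  after g': (2 6 4 3)(5 7)

f' g' g'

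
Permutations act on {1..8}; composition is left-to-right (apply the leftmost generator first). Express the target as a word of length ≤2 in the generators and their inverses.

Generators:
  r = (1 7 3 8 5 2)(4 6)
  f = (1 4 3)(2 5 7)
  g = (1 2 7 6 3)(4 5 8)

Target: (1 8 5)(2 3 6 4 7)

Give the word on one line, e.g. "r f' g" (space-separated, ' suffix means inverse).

  after f': (1 3 4)(2 7 5)
  after r: (1 8 5)(2 3 6 4 7)

f' r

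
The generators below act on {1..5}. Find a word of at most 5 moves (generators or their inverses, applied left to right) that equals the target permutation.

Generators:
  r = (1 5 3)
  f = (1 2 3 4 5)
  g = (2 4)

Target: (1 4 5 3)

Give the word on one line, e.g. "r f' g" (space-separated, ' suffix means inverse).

g' f' f' g' g'

  after g': (2 4)
  after f': (1 5 4)(2 3)
  after f': (1 4 5 3)
  after g': (1 2 4 5 3)
  after g': (1 4 5 3)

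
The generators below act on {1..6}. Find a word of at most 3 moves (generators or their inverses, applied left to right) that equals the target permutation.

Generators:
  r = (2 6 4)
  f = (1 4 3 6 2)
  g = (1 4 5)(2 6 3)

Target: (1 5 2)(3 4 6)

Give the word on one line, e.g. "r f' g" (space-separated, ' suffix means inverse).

g' f' f'

  after g': (1 5 4)(2 3 6)
  after f': (1 5)(2 4)
  after f': (1 5 2)(3 4 6)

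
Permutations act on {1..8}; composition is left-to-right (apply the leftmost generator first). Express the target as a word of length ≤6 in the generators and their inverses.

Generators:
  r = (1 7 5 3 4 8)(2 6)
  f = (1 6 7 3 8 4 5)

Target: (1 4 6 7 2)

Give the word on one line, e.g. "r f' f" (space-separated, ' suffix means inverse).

r' f r f

  after r': (1 8 4 3 5 7)(2 6)
  after f: (1 4 8 5 3)(2 7 6)
  after r: (1 8 3 7 2 5 4)
  after f: (1 4 6 7 2)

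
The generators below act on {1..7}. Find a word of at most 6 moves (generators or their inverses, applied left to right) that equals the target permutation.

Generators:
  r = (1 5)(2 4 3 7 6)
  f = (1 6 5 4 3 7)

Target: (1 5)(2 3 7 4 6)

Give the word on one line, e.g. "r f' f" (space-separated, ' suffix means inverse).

f r f r f'

  after f: (1 6 5 4 3 7)
  after r: (1 2 4 7 5 3 6)
  after f: (1 2 3 5 7 4)
  after r: (1 4 5 6 2 7 3)
  after f': (1 5)(2 3 7 4 6)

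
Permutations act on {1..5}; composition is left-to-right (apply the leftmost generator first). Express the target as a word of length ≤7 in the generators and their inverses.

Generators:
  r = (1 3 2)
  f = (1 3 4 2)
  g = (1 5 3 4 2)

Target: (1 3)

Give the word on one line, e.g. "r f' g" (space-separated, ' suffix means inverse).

  after g: (1 5 3 4 2)
  after f: (1 5 4)(2 3)
  after g': (2 5 3 4)
  after g': (1 2)
  after r': (1 3)

g f g' g' r'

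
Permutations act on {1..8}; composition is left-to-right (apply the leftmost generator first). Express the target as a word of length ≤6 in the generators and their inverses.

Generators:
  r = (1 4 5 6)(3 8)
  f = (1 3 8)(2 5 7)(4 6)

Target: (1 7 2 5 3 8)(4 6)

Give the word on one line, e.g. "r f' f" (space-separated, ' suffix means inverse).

  after r: (1 4 5 6)(3 8)
  after r: (1 5)(4 6)
  after f': (1 2 7 5 8 3)
  after f': (1 7 2 5 3 8)(4 6)

r r f' f'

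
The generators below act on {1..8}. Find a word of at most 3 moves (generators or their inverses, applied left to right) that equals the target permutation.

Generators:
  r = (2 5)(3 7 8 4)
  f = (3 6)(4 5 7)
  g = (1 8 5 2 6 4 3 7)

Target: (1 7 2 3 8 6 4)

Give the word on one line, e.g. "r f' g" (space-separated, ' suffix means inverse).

r' f g'

  after r': (2 5)(3 4 8 7)
  after f: (2 7 6 3 5)(4 8)
  after g': (1 7 2 3 8 6 4)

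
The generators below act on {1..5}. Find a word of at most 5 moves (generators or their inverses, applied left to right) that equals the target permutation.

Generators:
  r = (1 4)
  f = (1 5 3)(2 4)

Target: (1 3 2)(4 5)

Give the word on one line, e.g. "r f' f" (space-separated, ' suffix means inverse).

f' f' r' f r'

  after f': (1 3 5)(2 4)
  after f': (1 5 3)
  after r': (1 5 3 4)
  after f: (1 3 2 4 5)
  after r': (1 3 2)(4 5)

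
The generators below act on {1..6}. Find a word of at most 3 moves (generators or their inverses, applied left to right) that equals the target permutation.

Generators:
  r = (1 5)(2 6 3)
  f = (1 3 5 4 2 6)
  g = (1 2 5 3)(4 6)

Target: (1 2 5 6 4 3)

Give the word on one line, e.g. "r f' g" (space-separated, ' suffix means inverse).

g' r

  after g': (1 3 5 2)(4 6)
  after r: (1 2 5 6 4 3)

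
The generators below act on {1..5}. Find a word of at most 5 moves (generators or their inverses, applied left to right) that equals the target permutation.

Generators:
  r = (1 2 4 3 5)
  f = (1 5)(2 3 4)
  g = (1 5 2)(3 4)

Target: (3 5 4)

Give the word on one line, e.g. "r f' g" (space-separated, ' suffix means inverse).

r g' f'

  after r: (1 2 4 3 5)
  after g': (1 5 2 3)
  after f': (3 5 4)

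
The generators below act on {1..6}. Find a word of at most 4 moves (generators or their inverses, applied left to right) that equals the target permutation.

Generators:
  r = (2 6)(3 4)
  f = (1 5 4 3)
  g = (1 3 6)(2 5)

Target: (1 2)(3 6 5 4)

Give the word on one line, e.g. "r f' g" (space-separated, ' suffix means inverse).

r f g

  after r: (2 6)(3 4)
  after f: (1 5 4)(2 6)
  after g: (1 2)(3 6 5 4)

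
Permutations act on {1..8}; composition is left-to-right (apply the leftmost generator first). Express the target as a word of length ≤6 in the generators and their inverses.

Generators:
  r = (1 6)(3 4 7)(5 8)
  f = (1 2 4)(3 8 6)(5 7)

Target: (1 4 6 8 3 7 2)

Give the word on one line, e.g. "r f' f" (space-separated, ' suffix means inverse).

  after r: (1 6)(3 4 7)(5 8)
  after r: (3 7 4)
  after f: (1 2 4 8 6 3 5 7)
  after f: (1 4 6 8 3 7 2)

r r f f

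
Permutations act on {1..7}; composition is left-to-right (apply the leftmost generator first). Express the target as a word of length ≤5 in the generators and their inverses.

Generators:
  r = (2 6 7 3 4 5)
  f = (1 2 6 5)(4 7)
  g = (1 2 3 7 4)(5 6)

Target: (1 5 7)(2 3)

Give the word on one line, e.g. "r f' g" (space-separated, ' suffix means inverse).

g' g' f' r

  after g': (1 4 7 3 2)(5 6)
  after g': (1 7 2 4 3)
  after f': (1 4 3 5 6 2 7)
  after r: (1 5 7)(2 3)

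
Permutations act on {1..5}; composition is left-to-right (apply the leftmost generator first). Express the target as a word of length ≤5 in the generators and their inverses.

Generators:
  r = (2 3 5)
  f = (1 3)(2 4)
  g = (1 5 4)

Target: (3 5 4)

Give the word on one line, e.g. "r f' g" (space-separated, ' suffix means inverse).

  after r': (2 5 3)
  after f': (1 3 4 2 5)
  after r: (1 5)(3 4)
  after g': (3 5 4)

r' f' r g'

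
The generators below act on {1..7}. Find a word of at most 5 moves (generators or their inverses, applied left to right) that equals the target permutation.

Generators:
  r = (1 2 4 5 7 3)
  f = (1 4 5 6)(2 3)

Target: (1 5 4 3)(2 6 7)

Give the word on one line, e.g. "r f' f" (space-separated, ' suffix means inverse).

  after f': (1 6 5 4)(2 3)
  after r: (1 6 7 3 4 2)
  after f': (1 5 4 3)(2 6 7)

f' r f'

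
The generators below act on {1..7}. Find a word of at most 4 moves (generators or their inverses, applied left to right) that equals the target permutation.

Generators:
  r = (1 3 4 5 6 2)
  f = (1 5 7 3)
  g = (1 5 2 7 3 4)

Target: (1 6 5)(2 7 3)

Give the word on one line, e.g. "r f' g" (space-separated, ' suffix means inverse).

f r f' g'

  after f: (1 5 7 3)
  after r: (1 6 2)(4 5 7)
  after f': (1 6 2 3 7 4)
  after g': (1 6 5)(2 7 3)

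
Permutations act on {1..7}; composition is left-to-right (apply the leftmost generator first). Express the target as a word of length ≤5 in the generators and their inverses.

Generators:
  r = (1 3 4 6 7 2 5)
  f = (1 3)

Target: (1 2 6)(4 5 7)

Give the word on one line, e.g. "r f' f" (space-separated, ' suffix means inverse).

  after r': (1 5 2 7 6 4 3)
  after f: (1 5 2 7 6 4)
  after r': (1 2 6 3)(4 5 7)
  after f': (1 2 6)(4 5 7)

r' f r' f'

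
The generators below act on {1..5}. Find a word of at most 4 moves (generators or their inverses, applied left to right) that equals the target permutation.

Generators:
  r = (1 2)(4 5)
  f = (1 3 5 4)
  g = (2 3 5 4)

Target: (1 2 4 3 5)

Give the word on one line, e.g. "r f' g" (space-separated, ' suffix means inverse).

r' g r g'

  after r': (1 2)(4 5)
  after g: (1 3 5 2)
  after r: (1 3 4 5)
  after g': (1 2 4 3 5)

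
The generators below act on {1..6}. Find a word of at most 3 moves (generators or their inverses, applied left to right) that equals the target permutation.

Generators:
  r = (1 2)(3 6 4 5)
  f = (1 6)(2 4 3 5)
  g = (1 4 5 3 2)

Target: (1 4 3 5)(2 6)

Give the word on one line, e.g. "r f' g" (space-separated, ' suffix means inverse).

  after g': (1 2 3 5 4)
  after f': (1 5 2 4 6)
  after r': (1 4 3 5)(2 6)

g' f' r'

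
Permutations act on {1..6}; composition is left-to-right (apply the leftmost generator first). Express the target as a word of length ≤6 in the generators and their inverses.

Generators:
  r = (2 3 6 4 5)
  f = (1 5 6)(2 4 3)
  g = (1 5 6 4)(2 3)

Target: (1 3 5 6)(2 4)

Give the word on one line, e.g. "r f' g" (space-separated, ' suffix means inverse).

g' f g' f f

  after g': (1 4 6 5)(2 3)
  after f: (1 3 4)
  after g': (1 2 3 6 5)
  after f: (1 4 3)
  after f: (1 3 5 6)(2 4)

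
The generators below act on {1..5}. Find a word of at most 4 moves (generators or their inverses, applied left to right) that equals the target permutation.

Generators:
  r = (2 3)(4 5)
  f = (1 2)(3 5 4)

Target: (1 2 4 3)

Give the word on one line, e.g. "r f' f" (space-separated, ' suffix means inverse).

  after r': (2 3)(4 5)
  after f': (1 2 4 3)

r' f'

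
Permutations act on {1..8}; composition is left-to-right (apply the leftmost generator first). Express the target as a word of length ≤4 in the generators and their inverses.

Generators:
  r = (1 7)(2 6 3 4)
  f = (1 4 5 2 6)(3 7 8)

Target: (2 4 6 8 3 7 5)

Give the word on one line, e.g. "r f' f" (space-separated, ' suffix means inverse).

  after f': (1 6 2 5 4)(3 8 7)
  after r: (1 3 8)(2 5)(4 7)
  after r: (1 4)(2 5 6 3 8 7)
  after f': (2 4 6 8 3 7 5)

f' r r f'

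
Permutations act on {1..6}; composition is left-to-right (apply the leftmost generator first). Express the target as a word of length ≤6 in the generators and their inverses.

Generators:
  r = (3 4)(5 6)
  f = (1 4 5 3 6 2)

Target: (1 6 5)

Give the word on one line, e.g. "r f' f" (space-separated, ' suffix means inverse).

f r f' r

  after f: (1 4 5 3 6 2)
  after r: (1 3 5 4 6 2)
  after f': (1 5)(3 4)
  after r: (1 6 5)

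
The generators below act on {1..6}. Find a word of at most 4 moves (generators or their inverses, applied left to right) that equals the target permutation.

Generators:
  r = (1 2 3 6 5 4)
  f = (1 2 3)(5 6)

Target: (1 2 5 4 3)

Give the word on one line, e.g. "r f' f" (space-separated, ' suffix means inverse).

f' r' f r'

  after f': (1 3 2)(5 6)
  after r': (1 2 4 5 3)
  after f: (1 3 2 4 6 5)
  after r': (1 2 5 4 3)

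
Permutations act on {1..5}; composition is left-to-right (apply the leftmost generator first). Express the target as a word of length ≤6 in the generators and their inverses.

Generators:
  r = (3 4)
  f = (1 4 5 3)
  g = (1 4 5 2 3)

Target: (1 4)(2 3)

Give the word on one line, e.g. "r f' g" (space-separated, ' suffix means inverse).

g f r' g'

  after g: (1 4 5 2 3)
  after f: (1 5 2)(3 4)
  after r': (1 5 2)
  after g': (1 4)(2 3)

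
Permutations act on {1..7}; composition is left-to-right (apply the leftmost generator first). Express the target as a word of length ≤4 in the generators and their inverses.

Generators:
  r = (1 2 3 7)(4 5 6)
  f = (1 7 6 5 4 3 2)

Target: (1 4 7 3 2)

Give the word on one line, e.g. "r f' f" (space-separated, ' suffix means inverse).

  after r: (1 2 3 7)(4 5 6)
  after r: (1 3)(2 7)(4 6 5)
  after f': (1 4 7 3 2)

r r f'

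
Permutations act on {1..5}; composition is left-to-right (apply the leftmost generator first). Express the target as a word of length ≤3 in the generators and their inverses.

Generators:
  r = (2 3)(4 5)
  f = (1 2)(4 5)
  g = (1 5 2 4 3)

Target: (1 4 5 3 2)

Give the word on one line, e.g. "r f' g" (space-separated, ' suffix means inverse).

  after g': (1 3 4 2 5)
  after g': (1 4 5 3 2)

g' g'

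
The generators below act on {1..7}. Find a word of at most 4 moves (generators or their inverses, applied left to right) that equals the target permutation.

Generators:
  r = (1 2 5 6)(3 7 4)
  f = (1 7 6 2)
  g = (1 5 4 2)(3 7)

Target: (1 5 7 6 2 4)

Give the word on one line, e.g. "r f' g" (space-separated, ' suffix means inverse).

f f g r'

  after f: (1 7 6 2)
  after f: (1 6)(2 7)
  after g: (1 6 5 4 2 3 7)
  after r': (1 5 7 6 2 4)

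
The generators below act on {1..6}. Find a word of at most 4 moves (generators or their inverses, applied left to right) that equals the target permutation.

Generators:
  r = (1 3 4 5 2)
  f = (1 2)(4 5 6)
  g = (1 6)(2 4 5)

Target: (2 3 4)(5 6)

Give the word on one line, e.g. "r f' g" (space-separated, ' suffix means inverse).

f r

  after f: (1 2)(4 5 6)
  after r: (2 3 4)(5 6)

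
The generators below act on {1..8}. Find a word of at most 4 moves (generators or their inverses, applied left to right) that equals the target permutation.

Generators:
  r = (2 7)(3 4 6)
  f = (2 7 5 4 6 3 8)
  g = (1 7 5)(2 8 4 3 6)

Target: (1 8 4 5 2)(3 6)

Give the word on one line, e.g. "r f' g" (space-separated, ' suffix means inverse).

f g r' g

  after f: (2 7 5 4 6 3 8)
  after g: (1 7)(2 5 3 4)
  after r': (1 2 5 6 4 7)
  after g: (1 8 4 5 2)(3 6)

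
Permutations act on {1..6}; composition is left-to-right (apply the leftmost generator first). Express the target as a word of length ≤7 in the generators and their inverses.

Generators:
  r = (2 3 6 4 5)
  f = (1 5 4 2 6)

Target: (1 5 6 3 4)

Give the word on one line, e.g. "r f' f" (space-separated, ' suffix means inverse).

r r f f r

  after r: (2 3 6 4 5)
  after r: (2 6 5 3 4)
  after f: (1 5 3 2)(4 6)
  after f: (1 4)(2 5 3 6)
  after r: (1 5 6 3 4)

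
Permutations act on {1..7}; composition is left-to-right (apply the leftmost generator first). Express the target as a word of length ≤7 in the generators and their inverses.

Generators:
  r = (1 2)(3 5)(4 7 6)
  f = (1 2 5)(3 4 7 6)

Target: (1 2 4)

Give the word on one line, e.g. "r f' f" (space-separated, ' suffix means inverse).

  after r: (1 2)(3 5)(4 7 6)
  after r: (4 6 7)
  after f: (1 2 5)(3 4)
  after r': (2 3 6 7 4 5)
  after f: (1 2 4)

r r f r' f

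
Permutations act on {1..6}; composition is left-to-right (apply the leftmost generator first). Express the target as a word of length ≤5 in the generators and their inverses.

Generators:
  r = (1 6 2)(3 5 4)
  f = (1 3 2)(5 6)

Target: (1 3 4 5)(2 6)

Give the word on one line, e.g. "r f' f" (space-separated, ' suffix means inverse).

  after r': (1 2 6)(3 4 5)
  after f: (2 5)(3 4 6)
  after f: (1 3 4 5)(2 6)

r' f f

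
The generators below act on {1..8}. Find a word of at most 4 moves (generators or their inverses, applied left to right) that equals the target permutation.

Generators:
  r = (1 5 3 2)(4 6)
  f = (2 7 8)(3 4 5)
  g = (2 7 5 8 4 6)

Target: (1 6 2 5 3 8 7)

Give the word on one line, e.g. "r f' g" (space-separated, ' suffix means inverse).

r f' r

  after r: (1 5 3 2)(4 6)
  after f': (1 4 6 3 8 7 2)
  after r: (1 6 2 5 3 8 7)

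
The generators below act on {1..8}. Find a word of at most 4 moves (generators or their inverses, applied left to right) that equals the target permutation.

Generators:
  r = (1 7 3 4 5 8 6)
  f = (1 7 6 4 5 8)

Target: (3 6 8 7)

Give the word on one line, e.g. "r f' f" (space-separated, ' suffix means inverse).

r f'

  after r: (1 7 3 4 5 8 6)
  after f': (3 6 8 7)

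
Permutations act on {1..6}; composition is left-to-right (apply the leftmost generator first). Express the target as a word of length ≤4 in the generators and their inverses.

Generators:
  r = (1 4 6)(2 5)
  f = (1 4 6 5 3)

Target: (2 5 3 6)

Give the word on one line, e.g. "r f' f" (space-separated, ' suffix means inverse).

f r'

  after f: (1 4 6 5 3)
  after r': (2 5 3 6)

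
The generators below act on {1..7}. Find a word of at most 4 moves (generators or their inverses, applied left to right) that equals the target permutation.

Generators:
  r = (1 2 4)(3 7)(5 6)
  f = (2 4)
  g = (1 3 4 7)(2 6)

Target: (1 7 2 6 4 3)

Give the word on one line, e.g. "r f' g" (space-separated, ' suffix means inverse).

g' f'

  after g': (1 7 4 3)(2 6)
  after f': (1 7 2 6 4 3)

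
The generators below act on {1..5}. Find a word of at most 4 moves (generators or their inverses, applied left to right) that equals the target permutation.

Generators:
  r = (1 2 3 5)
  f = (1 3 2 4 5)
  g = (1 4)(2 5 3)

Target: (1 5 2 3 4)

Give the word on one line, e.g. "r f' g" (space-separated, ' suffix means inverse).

  after g: (1 4)(2 5 3)
  after g: (2 3 5)
  after r: (1 2 5 3)
  after g: (1 5 2 3 4)

g g r g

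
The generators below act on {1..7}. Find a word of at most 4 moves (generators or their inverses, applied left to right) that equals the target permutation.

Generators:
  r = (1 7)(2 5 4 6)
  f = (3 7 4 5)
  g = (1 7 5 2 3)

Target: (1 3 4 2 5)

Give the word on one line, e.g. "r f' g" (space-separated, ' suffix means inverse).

f f g'

  after f: (3 7 4 5)
  after f: (3 4)(5 7)
  after g': (1 3 4 2 5)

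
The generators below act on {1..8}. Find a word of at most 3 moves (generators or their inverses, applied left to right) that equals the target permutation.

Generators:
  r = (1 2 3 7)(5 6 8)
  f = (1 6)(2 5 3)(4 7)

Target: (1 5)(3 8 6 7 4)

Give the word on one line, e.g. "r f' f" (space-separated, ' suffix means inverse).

  after f': (1 6)(2 3 5)(4 7)
  after r': (1 5)(3 8 6 7 4)

f' r'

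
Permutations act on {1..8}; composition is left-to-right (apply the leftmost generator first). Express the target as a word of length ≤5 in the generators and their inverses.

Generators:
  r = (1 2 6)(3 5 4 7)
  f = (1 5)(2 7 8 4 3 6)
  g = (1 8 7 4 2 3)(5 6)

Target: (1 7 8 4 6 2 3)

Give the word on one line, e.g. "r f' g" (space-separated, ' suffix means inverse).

r' f' r'

  after r': (1 6 2)(3 7 4 5)
  after f': (1 3 2 5 4)(7 8)
  after r': (1 7 8 4 6 2 3)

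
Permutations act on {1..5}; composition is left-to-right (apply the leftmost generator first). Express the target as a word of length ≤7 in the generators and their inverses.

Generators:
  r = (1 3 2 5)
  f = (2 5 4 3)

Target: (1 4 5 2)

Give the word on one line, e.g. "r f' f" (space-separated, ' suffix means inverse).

f f r f' r

  after f: (2 5 4 3)
  after f: (2 4)(3 5)
  after r: (1 3)(2 4 5)
  after f': (1 4 2 5 3)
  after r: (1 4 5 2)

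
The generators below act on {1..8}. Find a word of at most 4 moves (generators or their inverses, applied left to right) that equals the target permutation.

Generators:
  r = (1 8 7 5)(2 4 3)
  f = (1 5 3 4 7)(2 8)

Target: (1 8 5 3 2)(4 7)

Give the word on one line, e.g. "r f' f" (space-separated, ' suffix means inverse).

  after r: (1 8 7 5)(2 4 3)
  after f: (1 2 7 3 8)
  after f: (1 8 5 3 2)(4 7)

r f f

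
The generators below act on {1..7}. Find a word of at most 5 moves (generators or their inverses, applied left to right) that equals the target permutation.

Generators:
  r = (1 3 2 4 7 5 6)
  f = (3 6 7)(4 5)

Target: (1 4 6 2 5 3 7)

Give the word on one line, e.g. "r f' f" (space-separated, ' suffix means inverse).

r r r

  after r: (1 3 2 4 7 5 6)
  after r: (1 2 7 6 3 4 5)
  after r: (1 4 6 2 5 3 7)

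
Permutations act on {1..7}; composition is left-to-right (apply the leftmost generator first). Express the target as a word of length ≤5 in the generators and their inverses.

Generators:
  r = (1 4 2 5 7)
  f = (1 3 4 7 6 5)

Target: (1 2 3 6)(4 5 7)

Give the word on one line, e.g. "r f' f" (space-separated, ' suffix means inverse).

f f r' f' r'

  after f: (1 3 4 7 6 5)
  after f: (1 4 6)(3 7 5)
  after r': (2 4 6 7)(3 5)
  after f': (1 5)(2 3 6 4 7)
  after r': (1 2 3 6)(4 5 7)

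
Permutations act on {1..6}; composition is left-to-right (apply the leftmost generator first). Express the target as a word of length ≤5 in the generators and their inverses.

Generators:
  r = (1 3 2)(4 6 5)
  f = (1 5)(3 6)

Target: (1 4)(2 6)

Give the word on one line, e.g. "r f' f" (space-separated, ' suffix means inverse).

  after r: (1 3 2)(4 6 5)
  after f: (1 6)(2 5 4 3)
  after r': (1 4)(2 6)
  after f: (1 4 5)(2 3 6)
  after f: (1 4)(2 6)

r f r' f f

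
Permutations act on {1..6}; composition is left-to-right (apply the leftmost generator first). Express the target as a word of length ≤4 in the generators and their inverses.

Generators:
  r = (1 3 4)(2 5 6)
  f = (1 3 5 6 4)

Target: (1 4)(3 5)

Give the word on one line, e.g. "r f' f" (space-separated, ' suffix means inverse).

  after r: (1 3 4)(2 5 6)
  after f: (1 5 4 3)(2 6)
  after r: (1 6 5)
  after f: (1 4)(3 5)

r f r f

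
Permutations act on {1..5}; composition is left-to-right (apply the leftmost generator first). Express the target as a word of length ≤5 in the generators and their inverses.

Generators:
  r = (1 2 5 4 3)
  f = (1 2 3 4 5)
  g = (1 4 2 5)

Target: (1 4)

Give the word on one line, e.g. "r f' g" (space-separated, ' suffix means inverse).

g f r

  after g: (1 4 2 5)
  after f: (1 5 2)(3 4)
  after r: (1 4)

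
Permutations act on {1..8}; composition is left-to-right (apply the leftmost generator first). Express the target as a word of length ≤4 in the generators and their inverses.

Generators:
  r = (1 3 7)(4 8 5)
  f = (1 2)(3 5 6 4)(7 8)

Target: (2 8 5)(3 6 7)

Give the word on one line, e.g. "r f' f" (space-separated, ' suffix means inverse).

  after f': (1 2)(3 4 6 5)(7 8)
  after r': (1 2 7 4 6 8 3 5)
  after f: (2 8 5)(3 6 7)

f' r' f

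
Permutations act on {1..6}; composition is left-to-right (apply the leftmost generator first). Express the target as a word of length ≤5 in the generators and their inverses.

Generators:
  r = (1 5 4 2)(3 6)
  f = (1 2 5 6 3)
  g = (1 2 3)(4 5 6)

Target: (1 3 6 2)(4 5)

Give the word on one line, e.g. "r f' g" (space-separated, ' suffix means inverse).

f r g' r' f

  after f: (1 2 5 6 3)
  after r: (2 4)(3 5)
  after g': (1 3 4)(2 6 5)
  after r': (1 6)(2 3 5 4)
  after f: (1 3 6 2)(4 5)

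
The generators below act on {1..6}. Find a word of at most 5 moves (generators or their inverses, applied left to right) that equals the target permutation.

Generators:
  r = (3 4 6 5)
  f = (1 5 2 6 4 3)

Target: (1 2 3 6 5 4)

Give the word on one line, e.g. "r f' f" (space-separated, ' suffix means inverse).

  after f: (1 5 2 6 4 3)
  after f: (1 2 4)(3 5 6)
  after r': (1 2 3 6 5 4)

f f r'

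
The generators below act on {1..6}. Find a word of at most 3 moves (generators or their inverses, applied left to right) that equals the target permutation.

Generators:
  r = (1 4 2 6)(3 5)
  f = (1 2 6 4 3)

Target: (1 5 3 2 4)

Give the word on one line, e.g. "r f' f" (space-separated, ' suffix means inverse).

f' r

  after f': (1 3 4 6 2)
  after r: (1 5 3 2 4)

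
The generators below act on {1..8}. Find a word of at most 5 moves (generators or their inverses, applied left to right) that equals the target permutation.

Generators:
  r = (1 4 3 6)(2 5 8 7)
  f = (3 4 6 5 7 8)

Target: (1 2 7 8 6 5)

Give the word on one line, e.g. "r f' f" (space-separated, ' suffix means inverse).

f' r' f r' f

  after f': (3 8 7 5 6 4)
  after r': (1 6)(2 7)(3 5)
  after f: (1 5 4 6)(2 8 3 7)
  after r': (1 2 5)(3 8 4)
  after f: (1 2 7 8 6 5)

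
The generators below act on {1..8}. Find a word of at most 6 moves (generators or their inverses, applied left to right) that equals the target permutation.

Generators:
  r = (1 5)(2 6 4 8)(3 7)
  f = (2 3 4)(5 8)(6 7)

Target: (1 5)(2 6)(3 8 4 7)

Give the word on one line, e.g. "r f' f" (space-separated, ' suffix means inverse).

f f r r r

  after f: (2 3 4)(5 8)(6 7)
  after f: (2 4 3)
  after r: (1 5)(2 8)(3 6 4 7)
  after r: (3 4)(6 8)
  after r: (1 5)(2 6)(3 8 4 7)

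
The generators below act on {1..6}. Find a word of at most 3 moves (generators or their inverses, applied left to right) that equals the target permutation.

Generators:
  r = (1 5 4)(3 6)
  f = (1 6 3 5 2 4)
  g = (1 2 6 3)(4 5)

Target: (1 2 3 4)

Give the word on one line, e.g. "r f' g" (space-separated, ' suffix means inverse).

g r'

  after g: (1 2 6 3)(4 5)
  after r': (1 2 3 4)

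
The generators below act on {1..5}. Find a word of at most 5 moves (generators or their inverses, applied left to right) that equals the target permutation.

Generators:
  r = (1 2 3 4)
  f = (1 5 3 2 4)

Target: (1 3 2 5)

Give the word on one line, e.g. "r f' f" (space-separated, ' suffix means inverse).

  after f': (1 4 2 3 5)
  after f': (1 2 5 4 3)
  after r: (1 3 2 5)

f' f' r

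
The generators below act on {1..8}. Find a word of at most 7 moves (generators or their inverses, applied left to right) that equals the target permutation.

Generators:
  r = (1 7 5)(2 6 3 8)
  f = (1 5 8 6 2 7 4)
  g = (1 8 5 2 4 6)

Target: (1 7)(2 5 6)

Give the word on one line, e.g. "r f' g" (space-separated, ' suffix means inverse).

  after f': (1 4 7 2 6 8 5)
  after r: (1 4 5 7 6 2 3 8)
  after f: (2 3 6 7)(4 8 5)
  after r: (1 7 6 5 4 2 8)
  after g: (1 7)(2 5 6)

f' r f r g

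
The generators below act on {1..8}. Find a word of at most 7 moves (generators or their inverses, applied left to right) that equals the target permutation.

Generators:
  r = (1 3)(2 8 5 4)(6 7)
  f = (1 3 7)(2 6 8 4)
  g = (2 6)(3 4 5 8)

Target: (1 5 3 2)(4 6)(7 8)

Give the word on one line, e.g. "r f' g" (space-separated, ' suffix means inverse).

r g' r g' r'

  after r: (1 3)(2 8 5 4)(6 7)
  after g': (1 8 4 6 7 2 5 3)
  after r: (1 5)(2 4 7 8)
  after g': (1 4 7 5)(2 3 8 6)
  after r': (1 5 3 2)(4 6)(7 8)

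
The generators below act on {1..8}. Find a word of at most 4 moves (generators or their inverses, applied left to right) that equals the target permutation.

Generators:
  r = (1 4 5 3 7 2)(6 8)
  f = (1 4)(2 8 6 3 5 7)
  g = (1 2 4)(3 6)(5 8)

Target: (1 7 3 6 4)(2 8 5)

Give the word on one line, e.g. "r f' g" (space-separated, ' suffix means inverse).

  after r': (1 2 7 3 5 4)(6 8)
  after f': (1 7 6 2 5)
  after g: (1 7 3 6 4)(2 8 5)

r' f' g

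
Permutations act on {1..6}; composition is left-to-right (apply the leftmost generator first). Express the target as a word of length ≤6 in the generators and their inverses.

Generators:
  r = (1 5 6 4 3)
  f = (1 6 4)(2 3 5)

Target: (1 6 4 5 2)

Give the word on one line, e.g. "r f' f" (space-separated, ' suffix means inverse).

  after f': (1 4 6)(2 5 3)
  after r': (1 6 3 2)(4 5)
  after r': (1 5 6 4)(2 3)
  after r': (2 4 3)
  after f: (1 6 4 5 2)

f' r' r' r' f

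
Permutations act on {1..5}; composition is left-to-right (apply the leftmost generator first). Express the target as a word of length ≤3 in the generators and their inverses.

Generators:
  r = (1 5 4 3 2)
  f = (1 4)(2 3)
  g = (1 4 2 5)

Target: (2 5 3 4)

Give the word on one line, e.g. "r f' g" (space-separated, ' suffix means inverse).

g' r'

  after g': (1 5 2 4)
  after r': (2 5 3 4)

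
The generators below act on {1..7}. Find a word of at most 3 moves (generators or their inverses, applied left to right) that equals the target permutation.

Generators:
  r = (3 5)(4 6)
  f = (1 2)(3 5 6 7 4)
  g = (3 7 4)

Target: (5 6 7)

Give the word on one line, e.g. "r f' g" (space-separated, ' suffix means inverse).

r' g' r'

  after r': (3 5)(4 6)
  after g': (3 5 4 6 7)
  after r': (5 6 7)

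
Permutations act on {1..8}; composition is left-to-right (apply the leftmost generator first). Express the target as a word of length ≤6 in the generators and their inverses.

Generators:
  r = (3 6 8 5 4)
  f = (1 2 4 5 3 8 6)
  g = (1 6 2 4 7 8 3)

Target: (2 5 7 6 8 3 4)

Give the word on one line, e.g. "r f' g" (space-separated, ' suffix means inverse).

  after g': (1 3 8 7 4 2 6)
  after r: (1 6)(2 8 7 3 5 4)
  after g: (1 2 3 5 7)
  after f': (2 5 7 6 8 3 4)

g' r g f'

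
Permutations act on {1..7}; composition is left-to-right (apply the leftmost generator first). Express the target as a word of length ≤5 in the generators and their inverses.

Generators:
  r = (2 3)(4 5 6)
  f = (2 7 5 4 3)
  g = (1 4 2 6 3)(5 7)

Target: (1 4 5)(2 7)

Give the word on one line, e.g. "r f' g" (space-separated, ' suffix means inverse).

g f r' g'

  after g: (1 4 2 6 3)(5 7)
  after f: (1 3)(2 6)(4 7)
  after r': (1 2 5 4 7 6 3)
  after g': (1 4 5)(2 7)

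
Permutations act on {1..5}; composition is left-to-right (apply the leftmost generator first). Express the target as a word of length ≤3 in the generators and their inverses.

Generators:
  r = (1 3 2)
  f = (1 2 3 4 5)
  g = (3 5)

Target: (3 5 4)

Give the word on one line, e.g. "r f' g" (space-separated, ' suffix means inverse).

r' f'

  after r': (1 2 3)
  after f': (3 5 4)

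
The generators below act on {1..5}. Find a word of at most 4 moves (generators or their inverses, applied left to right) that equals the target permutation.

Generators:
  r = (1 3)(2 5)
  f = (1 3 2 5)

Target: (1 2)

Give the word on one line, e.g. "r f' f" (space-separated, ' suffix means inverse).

r' f r r

  after r': (1 3)(2 5)
  after f: (1 2)
  after r: (1 5 2 3)
  after r: (1 2)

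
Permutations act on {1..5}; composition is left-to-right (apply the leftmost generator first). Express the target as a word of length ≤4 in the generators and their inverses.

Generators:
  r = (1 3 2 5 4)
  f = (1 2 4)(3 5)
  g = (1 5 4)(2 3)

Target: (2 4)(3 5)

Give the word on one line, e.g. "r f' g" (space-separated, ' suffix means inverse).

r' g' r g

  after r': (1 4 5 2 3)
  after g': (1 5 3 4)
  after r: (1 4 3)(2 5)
  after g: (2 4)(3 5)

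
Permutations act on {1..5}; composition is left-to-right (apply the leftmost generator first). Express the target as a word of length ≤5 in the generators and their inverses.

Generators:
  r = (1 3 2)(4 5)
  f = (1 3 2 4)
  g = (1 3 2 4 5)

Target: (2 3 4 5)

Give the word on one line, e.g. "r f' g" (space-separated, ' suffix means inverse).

g f r' r'

  after g: (1 3 2 4 5)
  after f: (1 2)(3 4 5)
  after r': (1 3 5)
  after r': (2 3 4 5)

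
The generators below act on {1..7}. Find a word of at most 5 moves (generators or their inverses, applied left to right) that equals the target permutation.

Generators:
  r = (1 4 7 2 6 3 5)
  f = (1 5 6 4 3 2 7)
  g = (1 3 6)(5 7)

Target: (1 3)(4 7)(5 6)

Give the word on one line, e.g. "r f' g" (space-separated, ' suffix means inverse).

  after g': (1 6 3)(5 7)
  after r': (1 2 7 3 5 4)
  after f': (1 3)(4 7)(5 6)

g' r' f'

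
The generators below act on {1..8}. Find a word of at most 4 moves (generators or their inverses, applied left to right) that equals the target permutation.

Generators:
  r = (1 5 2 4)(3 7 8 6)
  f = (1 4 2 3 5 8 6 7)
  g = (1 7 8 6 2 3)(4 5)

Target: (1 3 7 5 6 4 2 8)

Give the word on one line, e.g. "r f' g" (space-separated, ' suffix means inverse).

g' r' f r'

  after g': (1 3 2 6 8 7)(4 5)
  after r': (1 6 7 4)(2 8 3 5)
  after f: (1 7 2 6)(3 8 5)
  after r': (1 3 7 5 6 4 2 8)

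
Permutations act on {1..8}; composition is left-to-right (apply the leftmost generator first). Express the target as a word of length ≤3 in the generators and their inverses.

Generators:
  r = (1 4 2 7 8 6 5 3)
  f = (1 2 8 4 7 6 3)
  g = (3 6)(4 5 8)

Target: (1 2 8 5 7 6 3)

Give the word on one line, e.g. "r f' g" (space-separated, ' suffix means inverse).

g g f

  after g: (3 6)(4 5 8)
  after g: (4 8 5)
  after f: (1 2 8 5 7 6 3)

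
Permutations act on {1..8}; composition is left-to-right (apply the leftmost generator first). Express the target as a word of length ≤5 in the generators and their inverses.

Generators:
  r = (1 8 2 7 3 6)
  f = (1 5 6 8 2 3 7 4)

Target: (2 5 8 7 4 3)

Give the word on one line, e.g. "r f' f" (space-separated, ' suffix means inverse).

f' r' f

  after f': (1 4 7 3 2 8 6 5)
  after r': (1 4 2)(3 8)(5 6)
  after f: (2 5 8 7 4 3)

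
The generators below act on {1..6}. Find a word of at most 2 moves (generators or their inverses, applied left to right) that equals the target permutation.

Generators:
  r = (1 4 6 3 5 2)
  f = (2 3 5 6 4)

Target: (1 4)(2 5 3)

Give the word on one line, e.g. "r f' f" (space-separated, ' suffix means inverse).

f r

  after f: (2 3 5 6 4)
  after r: (1 4)(2 5 3)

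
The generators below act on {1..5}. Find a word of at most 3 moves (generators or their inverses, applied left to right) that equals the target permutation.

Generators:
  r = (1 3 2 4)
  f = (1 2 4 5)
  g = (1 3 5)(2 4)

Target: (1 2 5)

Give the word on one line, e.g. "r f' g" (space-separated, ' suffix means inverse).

r' g

  after r': (1 4 2 3)
  after g: (1 2 5)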